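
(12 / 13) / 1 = 12 / 13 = 0.92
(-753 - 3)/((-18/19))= 798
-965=-965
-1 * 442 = -442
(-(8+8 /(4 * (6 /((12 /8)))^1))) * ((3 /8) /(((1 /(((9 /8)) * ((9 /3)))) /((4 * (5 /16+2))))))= -50949 /512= -99.51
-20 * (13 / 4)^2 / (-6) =845 / 24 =35.21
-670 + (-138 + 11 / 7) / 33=-155725 / 231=-674.13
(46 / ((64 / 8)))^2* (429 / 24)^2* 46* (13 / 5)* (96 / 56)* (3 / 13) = 2239226847 / 4480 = 499827.42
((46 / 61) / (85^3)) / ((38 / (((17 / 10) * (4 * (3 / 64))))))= 0.00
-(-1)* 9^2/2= 81/2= 40.50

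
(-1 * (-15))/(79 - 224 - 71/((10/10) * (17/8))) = -85/1011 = -0.08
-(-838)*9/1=7542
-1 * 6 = -6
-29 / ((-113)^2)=-29 / 12769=-0.00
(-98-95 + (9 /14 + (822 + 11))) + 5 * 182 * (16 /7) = 38089 /14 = 2720.64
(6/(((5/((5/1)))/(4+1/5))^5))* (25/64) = 12252303/4000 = 3063.08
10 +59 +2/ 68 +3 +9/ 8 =9949/ 136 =73.15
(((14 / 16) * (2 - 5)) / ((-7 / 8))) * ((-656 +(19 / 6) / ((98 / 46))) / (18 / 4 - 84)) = 192427 / 7791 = 24.70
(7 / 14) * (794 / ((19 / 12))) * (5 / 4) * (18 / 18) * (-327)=-1947285 / 19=-102488.68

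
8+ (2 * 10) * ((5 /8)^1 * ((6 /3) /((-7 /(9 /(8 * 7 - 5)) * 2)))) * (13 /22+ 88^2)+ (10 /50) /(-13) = -827889891 /340340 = -2432.54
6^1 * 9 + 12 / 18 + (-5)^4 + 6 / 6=2042 / 3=680.67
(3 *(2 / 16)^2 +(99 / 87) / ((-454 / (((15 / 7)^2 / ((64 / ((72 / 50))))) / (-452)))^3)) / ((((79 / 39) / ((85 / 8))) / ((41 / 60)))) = 51291625198047579257440607157 / 305285458707372766711173349376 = 0.17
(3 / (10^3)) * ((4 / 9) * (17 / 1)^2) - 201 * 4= -602711 / 750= -803.61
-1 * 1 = -1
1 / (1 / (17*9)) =153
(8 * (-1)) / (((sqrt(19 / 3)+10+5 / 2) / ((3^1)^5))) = -291600 / 1799+7776 * sqrt(57) / 1799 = -129.46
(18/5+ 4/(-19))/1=322/95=3.39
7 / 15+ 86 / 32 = 757 / 240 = 3.15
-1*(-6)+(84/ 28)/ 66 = 133/ 22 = 6.05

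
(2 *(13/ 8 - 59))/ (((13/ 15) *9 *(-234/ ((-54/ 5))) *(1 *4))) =-459/ 2704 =-0.17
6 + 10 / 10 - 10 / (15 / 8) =1.67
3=3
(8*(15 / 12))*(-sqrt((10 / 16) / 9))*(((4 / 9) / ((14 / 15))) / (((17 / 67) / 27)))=-133.53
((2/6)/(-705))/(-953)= 1/2015595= 0.00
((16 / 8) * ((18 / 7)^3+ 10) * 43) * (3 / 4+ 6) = 5376591 / 343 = 15675.19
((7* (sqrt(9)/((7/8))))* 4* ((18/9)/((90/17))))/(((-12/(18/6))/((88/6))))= -5984/45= -132.98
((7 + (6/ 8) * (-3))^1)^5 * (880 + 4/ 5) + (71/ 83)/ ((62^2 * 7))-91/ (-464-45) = 774769762037193591/ 363770328320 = 2129832.21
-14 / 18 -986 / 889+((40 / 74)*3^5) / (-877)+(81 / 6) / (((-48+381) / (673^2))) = 9533383713373 / 519248898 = 18359.95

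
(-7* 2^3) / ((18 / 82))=-2296 / 9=-255.11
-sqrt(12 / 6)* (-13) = 18.38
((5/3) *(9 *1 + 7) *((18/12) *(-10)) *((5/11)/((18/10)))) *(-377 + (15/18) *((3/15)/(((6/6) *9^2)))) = 38080.60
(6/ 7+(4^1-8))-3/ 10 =-241/ 70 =-3.44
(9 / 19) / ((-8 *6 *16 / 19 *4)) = -3 / 1024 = -0.00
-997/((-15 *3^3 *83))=997/33615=0.03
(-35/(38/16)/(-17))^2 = 78400/104329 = 0.75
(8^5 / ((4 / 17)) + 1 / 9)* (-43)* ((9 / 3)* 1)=-53895211 / 3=-17965070.33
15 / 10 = 3 / 2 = 1.50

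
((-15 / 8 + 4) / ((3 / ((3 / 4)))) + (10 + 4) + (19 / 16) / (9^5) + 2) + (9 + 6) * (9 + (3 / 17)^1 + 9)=9289175983 / 32122656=289.18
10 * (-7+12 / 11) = -59.09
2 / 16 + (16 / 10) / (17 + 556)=2929 / 22920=0.13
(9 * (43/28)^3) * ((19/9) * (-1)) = -1510633/21952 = -68.82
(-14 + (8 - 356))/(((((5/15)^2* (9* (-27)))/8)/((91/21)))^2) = -3915392/6561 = -596.77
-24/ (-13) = 24/ 13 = 1.85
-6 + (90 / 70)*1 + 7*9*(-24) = -10617 / 7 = -1516.71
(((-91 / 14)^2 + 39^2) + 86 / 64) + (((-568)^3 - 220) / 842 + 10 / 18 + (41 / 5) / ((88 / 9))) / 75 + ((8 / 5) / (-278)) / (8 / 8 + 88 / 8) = -92964266335739 / 69520572000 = -1337.22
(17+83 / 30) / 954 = 593 / 28620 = 0.02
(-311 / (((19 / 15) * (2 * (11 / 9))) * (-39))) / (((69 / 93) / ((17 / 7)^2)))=125381205 / 6124118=20.47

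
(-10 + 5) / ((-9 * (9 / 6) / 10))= 100 / 27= 3.70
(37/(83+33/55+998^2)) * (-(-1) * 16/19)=0.00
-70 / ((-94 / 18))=630 / 47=13.40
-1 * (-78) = 78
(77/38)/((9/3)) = 77/114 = 0.68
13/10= 1.30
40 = 40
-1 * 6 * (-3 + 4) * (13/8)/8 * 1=-39/32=-1.22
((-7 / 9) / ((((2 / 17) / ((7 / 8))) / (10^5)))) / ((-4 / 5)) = 13015625 / 18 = 723090.28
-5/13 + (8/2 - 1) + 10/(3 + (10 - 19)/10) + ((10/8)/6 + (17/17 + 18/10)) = 113411/10920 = 10.39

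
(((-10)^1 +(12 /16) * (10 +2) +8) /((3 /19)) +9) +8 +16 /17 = 3176 /51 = 62.27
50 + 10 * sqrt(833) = 50 + 70 * sqrt(17) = 338.62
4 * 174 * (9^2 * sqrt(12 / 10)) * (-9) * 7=-3551688 * sqrt(30) / 5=-3890679.27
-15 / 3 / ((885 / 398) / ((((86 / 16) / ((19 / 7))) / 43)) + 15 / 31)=-43183 / 421191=-0.10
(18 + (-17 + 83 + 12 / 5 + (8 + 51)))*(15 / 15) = 727 / 5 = 145.40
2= 2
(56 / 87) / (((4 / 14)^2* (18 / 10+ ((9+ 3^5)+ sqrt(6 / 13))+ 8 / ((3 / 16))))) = 198291730 / 7455440843-51450* sqrt(78) / 7455440843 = 0.03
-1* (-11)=11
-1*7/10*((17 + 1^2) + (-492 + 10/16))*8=26509/10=2650.90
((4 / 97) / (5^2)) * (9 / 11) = 36 / 26675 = 0.00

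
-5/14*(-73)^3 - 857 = 138077.64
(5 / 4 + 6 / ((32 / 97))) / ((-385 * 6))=-0.01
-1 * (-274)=274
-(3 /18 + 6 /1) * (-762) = 4699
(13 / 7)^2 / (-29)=-169 / 1421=-0.12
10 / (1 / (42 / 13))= 420 / 13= 32.31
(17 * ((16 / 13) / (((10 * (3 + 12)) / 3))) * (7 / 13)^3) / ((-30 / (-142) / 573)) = 632593528 / 3570125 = 177.19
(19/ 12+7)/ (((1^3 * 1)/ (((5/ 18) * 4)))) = 515/ 54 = 9.54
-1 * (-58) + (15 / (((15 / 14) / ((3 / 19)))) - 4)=1068 / 19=56.21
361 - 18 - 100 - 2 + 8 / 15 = 3623 / 15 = 241.53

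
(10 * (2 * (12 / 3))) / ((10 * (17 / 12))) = 96 / 17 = 5.65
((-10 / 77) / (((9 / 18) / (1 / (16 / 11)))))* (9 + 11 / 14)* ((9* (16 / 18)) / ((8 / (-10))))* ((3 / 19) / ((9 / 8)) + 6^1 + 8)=247.10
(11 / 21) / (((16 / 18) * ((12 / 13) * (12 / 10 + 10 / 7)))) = 715 / 2944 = 0.24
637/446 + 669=299011/446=670.43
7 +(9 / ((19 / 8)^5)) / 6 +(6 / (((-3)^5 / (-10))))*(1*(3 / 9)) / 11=46511193665 / 6618612627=7.03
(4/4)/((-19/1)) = -1/19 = -0.05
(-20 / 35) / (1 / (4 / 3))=-16 / 21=-0.76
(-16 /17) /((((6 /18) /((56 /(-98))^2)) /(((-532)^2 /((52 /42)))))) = -46577664 /221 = -210758.66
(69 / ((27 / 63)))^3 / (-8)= -4173281 / 8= -521660.12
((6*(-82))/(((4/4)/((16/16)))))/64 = -123/16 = -7.69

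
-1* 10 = -10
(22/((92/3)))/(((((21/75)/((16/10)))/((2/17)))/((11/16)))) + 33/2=46068/2737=16.83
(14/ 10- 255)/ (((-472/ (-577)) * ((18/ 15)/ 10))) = -914545/ 354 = -2583.46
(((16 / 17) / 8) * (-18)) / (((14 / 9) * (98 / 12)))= -972 / 5831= -0.17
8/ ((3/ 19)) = 50.67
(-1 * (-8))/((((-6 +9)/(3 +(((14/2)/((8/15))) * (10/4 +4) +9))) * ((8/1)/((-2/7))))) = -519/56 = -9.27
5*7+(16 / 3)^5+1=1057324 / 243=4351.13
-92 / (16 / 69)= -1587 / 4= -396.75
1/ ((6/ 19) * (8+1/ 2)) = 19/ 51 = 0.37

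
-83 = -83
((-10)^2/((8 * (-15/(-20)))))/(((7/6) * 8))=25/14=1.79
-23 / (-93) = 23 / 93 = 0.25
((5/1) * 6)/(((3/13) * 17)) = 130/17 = 7.65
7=7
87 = 87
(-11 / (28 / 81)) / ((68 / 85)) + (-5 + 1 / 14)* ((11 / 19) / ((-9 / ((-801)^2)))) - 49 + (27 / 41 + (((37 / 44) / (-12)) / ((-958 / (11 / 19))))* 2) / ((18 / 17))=458858903245993 / 2256756768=203326.70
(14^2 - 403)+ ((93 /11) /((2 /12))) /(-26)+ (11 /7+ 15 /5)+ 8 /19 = -3879088 /19019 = -203.96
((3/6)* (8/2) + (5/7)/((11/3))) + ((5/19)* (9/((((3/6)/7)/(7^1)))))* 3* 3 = 2091.14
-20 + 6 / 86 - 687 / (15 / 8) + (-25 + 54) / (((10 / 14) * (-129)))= -249386 / 645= -386.64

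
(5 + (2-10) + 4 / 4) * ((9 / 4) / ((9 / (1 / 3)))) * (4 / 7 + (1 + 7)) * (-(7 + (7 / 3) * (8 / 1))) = 110 / 3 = 36.67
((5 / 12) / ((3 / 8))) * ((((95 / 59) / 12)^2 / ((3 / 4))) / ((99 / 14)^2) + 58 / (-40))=-26704986523 / 16580998566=-1.61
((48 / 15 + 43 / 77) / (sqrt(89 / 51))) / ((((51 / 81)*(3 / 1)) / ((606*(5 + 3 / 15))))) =205190388*sqrt(4539) / 2912525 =4746.43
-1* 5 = -5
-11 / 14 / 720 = -11 / 10080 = -0.00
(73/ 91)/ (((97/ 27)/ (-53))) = -104463/ 8827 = -11.83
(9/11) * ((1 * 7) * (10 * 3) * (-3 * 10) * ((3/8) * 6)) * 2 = -255150/11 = -23195.45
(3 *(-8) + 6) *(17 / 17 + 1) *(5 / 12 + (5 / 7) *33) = -6045 / 7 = -863.57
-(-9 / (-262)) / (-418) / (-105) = -3 / 3833060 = -0.00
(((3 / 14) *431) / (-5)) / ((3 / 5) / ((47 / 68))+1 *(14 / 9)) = -546939 / 71764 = -7.62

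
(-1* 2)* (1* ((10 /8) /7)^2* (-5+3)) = 25 /196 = 0.13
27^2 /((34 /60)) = 21870 /17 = 1286.47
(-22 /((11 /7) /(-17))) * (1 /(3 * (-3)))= -238 /9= -26.44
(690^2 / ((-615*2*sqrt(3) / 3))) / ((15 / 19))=-20102*sqrt(3) / 41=-849.21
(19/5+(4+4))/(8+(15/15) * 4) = 59/60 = 0.98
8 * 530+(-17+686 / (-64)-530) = 117833 / 32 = 3682.28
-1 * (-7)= 7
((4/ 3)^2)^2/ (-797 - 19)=-16/ 4131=-0.00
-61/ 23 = -2.65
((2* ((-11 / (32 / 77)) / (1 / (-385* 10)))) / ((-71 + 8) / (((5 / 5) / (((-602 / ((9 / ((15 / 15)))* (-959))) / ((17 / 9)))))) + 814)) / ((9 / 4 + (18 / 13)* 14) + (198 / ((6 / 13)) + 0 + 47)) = 49365891575 / 97835140552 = 0.50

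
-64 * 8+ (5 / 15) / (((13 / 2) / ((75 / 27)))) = -179662 / 351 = -511.86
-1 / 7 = -0.14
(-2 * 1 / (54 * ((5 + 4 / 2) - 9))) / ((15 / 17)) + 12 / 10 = 989 / 810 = 1.22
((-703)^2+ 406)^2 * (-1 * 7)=-1712507987575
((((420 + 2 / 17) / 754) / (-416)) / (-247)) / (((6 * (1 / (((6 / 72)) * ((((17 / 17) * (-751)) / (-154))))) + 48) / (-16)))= -2681821 / 1940051675328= -0.00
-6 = -6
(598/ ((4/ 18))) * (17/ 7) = 45747/ 7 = 6535.29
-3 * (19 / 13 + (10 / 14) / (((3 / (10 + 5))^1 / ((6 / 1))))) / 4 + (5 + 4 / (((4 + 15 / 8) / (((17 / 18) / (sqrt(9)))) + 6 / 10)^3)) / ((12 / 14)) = -11.33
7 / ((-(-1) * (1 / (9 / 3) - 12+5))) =-21 / 20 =-1.05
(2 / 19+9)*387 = 66951 / 19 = 3523.74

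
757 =757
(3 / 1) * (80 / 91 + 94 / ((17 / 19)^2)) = 9333342 / 26299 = 354.89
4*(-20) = -80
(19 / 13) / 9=19 / 117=0.16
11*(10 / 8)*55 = 3025 / 4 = 756.25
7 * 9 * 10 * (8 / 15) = 336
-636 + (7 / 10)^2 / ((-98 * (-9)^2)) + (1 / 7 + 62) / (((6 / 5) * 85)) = -1224906419 / 1927800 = -635.39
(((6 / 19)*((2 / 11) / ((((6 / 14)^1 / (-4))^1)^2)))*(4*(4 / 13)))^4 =6338465731314712576 / 4414114278317601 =1435.95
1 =1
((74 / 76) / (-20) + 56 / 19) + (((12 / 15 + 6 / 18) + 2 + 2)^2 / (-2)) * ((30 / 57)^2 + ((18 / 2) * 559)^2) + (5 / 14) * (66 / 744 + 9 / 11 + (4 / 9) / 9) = -333485973.23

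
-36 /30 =-6 /5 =-1.20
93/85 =1.09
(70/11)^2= 4900/121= 40.50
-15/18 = -0.83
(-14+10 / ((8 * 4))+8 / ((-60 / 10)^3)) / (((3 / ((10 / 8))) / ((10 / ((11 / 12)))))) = -13475 / 216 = -62.38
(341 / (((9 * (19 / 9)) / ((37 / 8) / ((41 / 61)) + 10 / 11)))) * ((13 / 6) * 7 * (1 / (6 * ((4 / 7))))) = 61669881 / 99712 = 618.48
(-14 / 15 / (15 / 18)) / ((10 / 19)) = -266 / 125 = -2.13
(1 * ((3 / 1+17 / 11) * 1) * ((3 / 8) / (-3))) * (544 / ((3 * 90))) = -340 / 297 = -1.14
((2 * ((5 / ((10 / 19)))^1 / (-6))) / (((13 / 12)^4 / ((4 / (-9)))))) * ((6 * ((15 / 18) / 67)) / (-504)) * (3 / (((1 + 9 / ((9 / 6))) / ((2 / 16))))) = -760 / 93765763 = -0.00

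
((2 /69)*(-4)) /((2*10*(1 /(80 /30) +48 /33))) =-176 /55545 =-0.00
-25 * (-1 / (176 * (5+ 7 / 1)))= 25 / 2112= 0.01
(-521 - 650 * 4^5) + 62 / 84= -27977051 / 42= -666120.26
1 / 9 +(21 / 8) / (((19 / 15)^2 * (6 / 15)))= 218401 / 51984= 4.20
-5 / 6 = -0.83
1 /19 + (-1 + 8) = 134 /19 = 7.05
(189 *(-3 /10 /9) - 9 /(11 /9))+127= 12467 /110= 113.34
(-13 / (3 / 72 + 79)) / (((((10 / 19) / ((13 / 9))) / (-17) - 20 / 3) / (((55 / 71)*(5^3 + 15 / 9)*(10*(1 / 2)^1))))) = 547616784 / 45389519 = 12.06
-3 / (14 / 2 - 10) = 1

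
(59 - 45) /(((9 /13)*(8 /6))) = 91 /6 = 15.17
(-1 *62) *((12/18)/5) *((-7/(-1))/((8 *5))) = -217/150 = -1.45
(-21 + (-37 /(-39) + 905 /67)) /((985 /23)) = -393277 /2573805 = -0.15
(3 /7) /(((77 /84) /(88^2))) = 25344 /7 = 3620.57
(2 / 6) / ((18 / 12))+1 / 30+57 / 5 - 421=-36841 / 90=-409.34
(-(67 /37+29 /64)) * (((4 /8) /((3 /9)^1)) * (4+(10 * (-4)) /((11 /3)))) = 305577 /13024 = 23.46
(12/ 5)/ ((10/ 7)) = 42/ 25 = 1.68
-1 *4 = -4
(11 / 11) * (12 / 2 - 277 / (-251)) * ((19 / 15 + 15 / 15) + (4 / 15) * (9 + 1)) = 131942 / 3765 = 35.04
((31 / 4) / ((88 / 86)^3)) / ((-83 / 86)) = -105982831 / 14140544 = -7.49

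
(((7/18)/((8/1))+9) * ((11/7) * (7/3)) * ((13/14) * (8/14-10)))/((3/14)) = -1355.57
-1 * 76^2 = -5776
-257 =-257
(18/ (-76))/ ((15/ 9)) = -27/ 190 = -0.14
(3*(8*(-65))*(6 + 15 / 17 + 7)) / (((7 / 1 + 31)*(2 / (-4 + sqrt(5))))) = 368160 / 323 - 92040*sqrt(5) / 323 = 502.64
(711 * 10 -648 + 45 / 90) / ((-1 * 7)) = -12925 / 14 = -923.21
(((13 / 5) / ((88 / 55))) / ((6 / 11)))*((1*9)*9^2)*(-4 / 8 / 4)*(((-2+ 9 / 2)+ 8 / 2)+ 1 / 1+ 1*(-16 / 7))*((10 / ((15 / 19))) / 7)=-16065621 / 6272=-2561.48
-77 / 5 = -15.40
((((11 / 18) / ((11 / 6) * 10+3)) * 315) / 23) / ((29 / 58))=1155 / 1472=0.78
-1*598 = -598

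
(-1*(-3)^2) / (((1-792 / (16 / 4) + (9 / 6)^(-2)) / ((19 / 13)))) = 1539 / 22997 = 0.07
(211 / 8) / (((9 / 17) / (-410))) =-735335 / 36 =-20425.97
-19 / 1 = -19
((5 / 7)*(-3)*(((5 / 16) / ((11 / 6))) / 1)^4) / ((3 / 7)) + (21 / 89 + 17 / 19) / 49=93688068457 / 4969015783424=0.02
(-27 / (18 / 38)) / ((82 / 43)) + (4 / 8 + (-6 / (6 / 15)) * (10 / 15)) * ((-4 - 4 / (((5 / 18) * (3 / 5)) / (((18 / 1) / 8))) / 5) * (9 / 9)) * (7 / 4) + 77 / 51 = 9102941 / 41820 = 217.67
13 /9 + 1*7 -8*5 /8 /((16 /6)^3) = 37697 /4608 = 8.18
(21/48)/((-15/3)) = -7/80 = -0.09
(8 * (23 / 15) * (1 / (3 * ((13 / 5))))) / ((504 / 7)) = 0.02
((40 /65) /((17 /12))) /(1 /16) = 1536 /221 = 6.95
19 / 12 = 1.58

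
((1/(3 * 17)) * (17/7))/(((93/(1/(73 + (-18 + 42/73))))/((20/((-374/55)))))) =-3650/134696457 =-0.00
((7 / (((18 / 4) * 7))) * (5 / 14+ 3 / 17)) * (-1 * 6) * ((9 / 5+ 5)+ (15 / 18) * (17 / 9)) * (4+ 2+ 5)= -26543 / 405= -65.54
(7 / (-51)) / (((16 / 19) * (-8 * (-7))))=-19 / 6528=-0.00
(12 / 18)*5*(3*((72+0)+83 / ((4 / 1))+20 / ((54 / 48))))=19895 / 18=1105.28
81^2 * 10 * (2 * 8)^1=1049760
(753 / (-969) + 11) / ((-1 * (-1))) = 3302 / 323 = 10.22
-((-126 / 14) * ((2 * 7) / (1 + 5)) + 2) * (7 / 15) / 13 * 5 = 133 / 39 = 3.41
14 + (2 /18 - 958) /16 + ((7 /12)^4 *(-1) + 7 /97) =-45.91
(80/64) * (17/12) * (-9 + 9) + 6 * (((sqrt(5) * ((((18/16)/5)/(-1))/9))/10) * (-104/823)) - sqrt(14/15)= -sqrt(210)/15 + 39 * sqrt(5)/20575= -0.96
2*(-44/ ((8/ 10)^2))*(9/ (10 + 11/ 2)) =-2475/ 31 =-79.84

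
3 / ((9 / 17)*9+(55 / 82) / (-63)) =263466 / 417511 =0.63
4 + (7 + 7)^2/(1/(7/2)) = 690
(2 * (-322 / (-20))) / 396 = 0.08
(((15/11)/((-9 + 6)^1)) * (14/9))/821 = -70/81279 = -0.00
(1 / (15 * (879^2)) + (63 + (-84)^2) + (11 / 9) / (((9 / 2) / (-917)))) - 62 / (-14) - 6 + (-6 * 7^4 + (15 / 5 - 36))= -1842555195484 / 243381915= -7570.63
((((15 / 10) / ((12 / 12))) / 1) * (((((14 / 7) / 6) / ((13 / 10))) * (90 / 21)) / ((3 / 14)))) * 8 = 800 / 13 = 61.54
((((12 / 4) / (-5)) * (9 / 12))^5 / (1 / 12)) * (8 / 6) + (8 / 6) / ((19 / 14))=7834207 / 11400000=0.69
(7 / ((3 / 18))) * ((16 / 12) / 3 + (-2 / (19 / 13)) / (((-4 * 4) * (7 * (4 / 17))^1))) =19013 / 912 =20.85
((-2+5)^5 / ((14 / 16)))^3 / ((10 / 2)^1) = 7346640384 / 1715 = 4283755.33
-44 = -44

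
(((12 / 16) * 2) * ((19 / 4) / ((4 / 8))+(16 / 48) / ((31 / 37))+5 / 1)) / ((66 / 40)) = 13855 / 1023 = 13.54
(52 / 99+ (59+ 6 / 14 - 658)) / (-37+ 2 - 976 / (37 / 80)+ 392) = 15334502 / 44955603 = 0.34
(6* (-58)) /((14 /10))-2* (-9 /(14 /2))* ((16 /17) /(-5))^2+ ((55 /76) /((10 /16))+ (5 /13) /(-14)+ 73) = -174.35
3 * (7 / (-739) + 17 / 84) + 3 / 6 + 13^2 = 3519269 / 20692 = 170.08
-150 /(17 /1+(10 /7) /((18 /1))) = -4725 /538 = -8.78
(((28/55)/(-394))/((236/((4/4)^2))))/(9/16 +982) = -56/10049885065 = -0.00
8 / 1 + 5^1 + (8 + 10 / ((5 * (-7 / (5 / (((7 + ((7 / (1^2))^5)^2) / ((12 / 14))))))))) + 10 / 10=22.00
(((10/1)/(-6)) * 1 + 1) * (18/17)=-12/17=-0.71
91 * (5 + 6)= 1001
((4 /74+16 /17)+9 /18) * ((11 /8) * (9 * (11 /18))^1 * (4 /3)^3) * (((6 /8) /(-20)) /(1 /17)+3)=1593207 /25160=63.32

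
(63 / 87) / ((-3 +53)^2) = 21 / 72500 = 0.00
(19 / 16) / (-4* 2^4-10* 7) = -19 / 2144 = -0.01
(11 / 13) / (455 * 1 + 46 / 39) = 33 / 17791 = 0.00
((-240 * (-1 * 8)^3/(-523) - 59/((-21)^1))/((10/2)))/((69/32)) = -21.53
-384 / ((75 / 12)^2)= -6144 / 625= -9.83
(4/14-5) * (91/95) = -429/95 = -4.52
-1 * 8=-8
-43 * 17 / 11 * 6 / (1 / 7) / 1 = -30702 / 11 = -2791.09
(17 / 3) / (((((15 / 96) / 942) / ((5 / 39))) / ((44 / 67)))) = 7515904 / 2613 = 2876.35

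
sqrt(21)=4.58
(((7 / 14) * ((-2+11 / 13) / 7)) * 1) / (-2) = 15 / 364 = 0.04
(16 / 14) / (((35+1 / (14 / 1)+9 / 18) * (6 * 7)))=0.00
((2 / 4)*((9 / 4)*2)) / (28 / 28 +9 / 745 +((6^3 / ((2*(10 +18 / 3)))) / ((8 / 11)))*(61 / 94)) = 5042160 / 15765197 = 0.32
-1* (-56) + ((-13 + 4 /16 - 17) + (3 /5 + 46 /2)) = 997 /20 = 49.85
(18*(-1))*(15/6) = -45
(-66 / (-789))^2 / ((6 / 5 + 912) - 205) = 2420 / 244927429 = 0.00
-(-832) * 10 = 8320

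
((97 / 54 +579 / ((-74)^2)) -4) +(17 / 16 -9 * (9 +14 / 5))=-317099573 / 2957040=-107.24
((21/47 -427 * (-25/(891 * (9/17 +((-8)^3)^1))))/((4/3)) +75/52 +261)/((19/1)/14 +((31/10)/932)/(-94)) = 230198415451340/1188933525351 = 193.62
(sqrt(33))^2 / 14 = 33 / 14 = 2.36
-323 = -323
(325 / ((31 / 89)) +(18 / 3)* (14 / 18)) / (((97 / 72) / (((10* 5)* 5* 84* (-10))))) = -146170056.53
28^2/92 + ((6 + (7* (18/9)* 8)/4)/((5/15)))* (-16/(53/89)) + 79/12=-2725.42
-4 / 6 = -2 / 3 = -0.67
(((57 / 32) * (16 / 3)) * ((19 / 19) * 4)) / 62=19 / 31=0.61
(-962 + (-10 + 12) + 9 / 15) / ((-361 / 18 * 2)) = 43173 / 1805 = 23.92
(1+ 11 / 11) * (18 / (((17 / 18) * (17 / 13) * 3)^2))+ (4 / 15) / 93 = 305872564 / 116511795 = 2.63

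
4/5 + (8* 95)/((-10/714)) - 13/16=-4341121/80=-54264.01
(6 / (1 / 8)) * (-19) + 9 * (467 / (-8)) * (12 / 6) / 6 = -8697 / 8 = -1087.12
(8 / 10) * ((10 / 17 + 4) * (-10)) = -624 / 17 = -36.71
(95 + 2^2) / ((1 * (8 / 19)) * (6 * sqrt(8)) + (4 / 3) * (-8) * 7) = -750519 / 560864- 50787 * sqrt(2) / 560864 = -1.47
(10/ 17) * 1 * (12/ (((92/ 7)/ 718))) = 150780/ 391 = 385.63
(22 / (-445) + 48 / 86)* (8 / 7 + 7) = 554838 / 133945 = 4.14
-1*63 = -63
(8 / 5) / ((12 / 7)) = 14 / 15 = 0.93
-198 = -198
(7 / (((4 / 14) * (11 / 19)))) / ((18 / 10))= 4655 / 198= 23.51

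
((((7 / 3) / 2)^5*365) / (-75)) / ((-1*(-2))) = -1226911 / 233280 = -5.26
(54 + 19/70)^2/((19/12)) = 43297203/23275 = 1860.25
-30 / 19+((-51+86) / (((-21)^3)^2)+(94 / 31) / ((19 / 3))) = -7939489399 / 7216606467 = -1.10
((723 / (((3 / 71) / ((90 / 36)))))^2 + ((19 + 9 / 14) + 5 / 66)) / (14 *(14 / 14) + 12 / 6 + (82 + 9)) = 1690841021995 / 98868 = 17102004.92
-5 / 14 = -0.36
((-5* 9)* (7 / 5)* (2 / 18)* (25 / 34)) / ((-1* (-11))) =-175 / 374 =-0.47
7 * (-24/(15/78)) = -4368/5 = -873.60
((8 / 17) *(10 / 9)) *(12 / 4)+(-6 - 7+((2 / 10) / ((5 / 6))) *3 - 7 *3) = -40432 / 1275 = -31.71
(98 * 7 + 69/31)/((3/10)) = 213350/93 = 2294.09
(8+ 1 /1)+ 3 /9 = 28 /3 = 9.33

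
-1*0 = 0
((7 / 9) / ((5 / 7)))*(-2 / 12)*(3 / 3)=-49 / 270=-0.18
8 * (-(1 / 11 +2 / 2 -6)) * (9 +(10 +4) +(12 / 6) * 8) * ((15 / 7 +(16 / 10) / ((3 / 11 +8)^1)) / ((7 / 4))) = 5510592 / 2695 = 2044.75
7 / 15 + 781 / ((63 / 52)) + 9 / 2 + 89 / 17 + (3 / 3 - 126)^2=174357053 / 10710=16279.84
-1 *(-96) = 96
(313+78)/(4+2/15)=5865/62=94.60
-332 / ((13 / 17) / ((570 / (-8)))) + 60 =402915 / 13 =30993.46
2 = 2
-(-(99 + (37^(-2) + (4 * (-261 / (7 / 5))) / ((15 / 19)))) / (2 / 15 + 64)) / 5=-12154656 / 4609423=-2.64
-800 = -800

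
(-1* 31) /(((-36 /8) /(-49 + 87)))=2356 /9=261.78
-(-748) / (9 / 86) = 64328 / 9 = 7147.56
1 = 1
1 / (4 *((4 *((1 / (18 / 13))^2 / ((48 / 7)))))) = 972 / 1183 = 0.82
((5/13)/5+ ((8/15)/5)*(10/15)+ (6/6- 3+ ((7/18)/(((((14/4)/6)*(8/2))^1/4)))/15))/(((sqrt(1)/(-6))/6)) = 21148/325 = 65.07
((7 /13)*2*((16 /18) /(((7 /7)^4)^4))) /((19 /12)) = 448 /741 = 0.60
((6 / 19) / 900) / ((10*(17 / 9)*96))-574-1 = -2971599999 / 5168000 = -575.00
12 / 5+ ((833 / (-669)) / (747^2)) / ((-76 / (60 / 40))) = 226971280933 / 94571365320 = 2.40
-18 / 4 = -9 / 2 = -4.50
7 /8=0.88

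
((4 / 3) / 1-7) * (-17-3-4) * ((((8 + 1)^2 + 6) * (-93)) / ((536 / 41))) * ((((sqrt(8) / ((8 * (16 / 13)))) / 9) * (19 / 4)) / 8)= -154770941 * sqrt(2) / 137216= -1595.14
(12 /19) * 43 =516 /19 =27.16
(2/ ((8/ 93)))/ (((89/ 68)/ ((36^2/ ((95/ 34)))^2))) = 3069726667776/ 803225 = 3821751.90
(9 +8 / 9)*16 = 1424 / 9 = 158.22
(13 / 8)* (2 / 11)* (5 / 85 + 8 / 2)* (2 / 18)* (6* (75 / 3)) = 7475 / 374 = 19.99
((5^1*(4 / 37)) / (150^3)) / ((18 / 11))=11 / 112387500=0.00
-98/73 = -1.34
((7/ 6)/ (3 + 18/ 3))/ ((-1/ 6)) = -7/ 9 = -0.78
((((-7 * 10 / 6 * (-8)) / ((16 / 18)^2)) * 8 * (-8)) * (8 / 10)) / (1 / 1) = -6048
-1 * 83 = -83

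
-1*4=-4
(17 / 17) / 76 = 0.01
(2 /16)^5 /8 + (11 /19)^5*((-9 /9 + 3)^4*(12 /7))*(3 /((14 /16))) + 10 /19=211283020567763 /31805630316544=6.64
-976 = -976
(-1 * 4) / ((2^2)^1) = -1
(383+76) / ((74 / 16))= 3672 / 37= 99.24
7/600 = 0.01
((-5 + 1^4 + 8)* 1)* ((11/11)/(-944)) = -1/236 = -0.00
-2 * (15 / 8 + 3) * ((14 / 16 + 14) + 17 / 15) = -24973 / 160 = -156.08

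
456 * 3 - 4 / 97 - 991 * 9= -732451 / 97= -7551.04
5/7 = 0.71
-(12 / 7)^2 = -144 / 49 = -2.94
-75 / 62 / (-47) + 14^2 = 571219 / 2914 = 196.03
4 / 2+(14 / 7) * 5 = 12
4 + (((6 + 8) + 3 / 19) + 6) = 459 / 19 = 24.16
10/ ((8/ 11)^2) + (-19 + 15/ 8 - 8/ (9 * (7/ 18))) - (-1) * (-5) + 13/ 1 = 1679/ 224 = 7.50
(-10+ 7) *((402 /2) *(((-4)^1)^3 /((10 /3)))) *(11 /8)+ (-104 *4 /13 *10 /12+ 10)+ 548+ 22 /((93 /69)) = 7657088 /465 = 16466.86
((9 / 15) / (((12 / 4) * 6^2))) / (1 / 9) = 1 / 20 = 0.05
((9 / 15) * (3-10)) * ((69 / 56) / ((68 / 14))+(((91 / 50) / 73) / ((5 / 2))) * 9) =-17900253 / 12410000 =-1.44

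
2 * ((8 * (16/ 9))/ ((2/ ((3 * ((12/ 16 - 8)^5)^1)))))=-20511149/ 24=-854631.21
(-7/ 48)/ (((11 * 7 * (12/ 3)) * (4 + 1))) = -1/ 10560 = -0.00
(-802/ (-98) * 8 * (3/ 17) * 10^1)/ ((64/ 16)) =24060/ 833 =28.88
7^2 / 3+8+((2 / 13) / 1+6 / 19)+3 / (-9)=6044 / 247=24.47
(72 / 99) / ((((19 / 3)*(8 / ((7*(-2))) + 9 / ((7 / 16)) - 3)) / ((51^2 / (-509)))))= -3672 / 106381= -0.03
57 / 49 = 1.16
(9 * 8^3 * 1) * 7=32256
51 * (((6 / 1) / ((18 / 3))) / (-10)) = -51 / 10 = -5.10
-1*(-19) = 19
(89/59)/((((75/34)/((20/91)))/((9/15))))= 0.09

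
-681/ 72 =-227/ 24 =-9.46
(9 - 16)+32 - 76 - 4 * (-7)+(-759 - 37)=-819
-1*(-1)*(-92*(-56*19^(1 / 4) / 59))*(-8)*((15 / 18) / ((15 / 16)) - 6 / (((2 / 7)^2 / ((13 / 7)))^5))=27126676688041*19^(1 / 4) / 1062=53328635873.04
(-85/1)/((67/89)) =-7565/67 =-112.91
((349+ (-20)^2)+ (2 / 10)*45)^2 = 574564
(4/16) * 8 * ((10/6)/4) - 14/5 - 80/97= -8123/2910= -2.79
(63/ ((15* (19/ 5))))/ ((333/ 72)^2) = 1344/ 26011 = 0.05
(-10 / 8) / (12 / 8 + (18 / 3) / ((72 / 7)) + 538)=-0.00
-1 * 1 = -1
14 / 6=7 / 3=2.33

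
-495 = -495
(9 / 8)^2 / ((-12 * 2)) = -27 / 512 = -0.05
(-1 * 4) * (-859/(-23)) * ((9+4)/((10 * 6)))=-11167/345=-32.37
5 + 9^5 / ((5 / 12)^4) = 1224443189 / 625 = 1959109.10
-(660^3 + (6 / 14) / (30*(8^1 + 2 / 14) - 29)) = -433256472003 / 1507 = -287496000.00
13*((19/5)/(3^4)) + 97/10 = 8351/810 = 10.31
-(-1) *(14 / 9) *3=14 / 3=4.67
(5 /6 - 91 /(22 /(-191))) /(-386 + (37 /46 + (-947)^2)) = 0.00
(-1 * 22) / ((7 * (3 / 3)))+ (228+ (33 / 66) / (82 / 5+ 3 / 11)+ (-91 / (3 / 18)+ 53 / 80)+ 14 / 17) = -398613023 / 1247120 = -319.63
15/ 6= 5/ 2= 2.50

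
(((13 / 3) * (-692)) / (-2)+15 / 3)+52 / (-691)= 3118327 / 2073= 1504.26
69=69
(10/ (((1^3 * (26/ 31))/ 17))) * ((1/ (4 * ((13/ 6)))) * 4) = 15810/ 169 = 93.55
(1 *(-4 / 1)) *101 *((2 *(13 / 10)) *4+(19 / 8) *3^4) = -819211 / 10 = -81921.10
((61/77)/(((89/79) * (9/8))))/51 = 38552/3145527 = 0.01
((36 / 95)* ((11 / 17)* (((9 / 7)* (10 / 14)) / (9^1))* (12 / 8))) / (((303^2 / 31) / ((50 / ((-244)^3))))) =-25575 / 586341775290992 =-0.00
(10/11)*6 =60/11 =5.45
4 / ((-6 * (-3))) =2 / 9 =0.22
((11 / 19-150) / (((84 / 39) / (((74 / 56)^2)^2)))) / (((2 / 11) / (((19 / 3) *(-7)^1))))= 760866260297 / 14751744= 51578.05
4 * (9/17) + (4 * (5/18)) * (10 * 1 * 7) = 12224/153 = 79.90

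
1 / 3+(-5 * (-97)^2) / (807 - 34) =-60.53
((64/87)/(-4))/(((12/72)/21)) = -672/29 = -23.17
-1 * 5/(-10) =1/2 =0.50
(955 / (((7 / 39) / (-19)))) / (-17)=707655 / 119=5946.68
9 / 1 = 9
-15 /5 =-3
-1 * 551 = -551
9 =9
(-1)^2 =1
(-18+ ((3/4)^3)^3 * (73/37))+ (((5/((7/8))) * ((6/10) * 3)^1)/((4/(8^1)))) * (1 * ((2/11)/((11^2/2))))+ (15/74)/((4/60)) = -1332891962937/90368638976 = -14.75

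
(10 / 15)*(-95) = -190 / 3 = -63.33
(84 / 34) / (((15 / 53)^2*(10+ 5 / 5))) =39326 / 14025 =2.80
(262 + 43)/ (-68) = -305/ 68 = -4.49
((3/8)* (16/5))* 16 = 96/5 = 19.20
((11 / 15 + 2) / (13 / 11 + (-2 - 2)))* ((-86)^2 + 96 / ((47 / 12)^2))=-7374566188 / 1027185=-7179.39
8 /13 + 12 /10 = 1.82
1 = 1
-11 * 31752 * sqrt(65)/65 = -349272 * sqrt(65)/65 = -43321.86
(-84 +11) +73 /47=-3358 /47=-71.45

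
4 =4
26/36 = 13/18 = 0.72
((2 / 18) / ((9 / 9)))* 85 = 85 / 9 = 9.44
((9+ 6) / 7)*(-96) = -1440 / 7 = -205.71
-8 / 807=-0.01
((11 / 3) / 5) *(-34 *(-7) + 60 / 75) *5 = 4378 / 5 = 875.60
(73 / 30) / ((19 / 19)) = 73 / 30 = 2.43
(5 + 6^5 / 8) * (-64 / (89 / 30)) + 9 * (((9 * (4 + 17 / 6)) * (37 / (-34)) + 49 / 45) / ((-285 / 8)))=-45406363586 / 2156025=-21060.22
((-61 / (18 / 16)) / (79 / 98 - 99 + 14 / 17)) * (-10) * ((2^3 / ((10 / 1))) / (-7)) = 929152 / 1459971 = 0.64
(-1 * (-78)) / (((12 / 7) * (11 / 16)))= 728 / 11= 66.18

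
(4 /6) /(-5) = -2 /15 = -0.13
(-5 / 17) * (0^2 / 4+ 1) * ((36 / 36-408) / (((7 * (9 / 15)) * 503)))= 10175 / 179571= 0.06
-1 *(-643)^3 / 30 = 8861590.23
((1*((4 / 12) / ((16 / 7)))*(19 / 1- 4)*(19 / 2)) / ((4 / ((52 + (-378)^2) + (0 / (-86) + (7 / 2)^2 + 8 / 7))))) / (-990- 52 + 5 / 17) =-6464171545 / 9067008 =-712.93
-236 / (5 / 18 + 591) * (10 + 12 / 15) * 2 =-458784 / 53215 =-8.62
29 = 29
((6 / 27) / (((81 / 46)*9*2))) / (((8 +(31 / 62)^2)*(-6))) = -0.00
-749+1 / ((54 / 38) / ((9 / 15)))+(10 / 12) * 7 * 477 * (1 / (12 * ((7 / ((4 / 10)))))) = -735.33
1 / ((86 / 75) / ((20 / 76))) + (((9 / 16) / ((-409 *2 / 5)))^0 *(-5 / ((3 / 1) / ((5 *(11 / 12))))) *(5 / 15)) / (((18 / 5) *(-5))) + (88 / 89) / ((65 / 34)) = 8160415391 / 9188014680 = 0.89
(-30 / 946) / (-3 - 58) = 15 / 28853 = 0.00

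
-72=-72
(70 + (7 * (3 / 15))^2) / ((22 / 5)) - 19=-291 / 110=-2.65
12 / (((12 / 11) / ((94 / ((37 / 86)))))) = 88924 / 37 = 2403.35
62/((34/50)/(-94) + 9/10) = 72850/1049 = 69.45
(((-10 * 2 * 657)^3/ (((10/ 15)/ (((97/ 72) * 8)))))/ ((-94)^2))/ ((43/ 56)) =-513493103592000/ 94987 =-5405930323.01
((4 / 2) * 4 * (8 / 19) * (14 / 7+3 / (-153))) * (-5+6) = 6464 / 969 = 6.67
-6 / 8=-0.75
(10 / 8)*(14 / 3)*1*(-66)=-385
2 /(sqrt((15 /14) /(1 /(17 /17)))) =1.93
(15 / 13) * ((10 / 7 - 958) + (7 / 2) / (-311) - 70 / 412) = -3218003835 / 2915003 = -1103.95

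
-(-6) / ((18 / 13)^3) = 2.26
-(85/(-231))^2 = -7225/53361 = -0.14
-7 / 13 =-0.54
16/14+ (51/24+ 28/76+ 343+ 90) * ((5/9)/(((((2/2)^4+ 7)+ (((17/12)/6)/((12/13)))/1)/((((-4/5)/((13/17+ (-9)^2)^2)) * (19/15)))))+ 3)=97829198777651/74814776200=1307.62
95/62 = 1.53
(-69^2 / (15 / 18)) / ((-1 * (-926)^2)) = 14283 / 2143690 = 0.01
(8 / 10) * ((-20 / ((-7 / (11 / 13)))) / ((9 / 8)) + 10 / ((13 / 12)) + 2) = 43832 / 4095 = 10.70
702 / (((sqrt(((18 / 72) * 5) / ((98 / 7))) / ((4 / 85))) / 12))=67392 * sqrt(70) / 425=1326.69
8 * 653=5224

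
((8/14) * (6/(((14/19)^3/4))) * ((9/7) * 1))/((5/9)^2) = 142.80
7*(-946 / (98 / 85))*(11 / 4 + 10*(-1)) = 1165945 / 28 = 41640.89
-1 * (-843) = 843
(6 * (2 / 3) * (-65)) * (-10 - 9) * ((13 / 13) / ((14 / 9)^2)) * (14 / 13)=15390 / 7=2198.57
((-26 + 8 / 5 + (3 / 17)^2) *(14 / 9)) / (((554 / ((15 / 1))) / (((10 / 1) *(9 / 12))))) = -7.70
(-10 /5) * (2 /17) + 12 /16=35 /68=0.51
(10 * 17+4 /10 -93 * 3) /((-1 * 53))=543 /265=2.05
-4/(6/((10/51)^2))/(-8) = 25/7803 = 0.00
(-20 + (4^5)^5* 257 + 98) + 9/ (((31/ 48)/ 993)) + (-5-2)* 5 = 8970044557815615717/ 31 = 289356276058568248.94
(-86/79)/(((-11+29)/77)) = -3311/711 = -4.66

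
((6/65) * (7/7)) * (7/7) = 6/65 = 0.09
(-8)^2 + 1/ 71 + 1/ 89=64.03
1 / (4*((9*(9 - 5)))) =1 / 144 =0.01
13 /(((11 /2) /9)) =234 /11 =21.27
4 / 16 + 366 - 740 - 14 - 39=-1707 / 4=-426.75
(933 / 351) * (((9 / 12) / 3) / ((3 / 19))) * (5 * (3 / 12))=29545 / 5616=5.26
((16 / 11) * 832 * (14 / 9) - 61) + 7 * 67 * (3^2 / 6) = 499951 / 198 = 2525.01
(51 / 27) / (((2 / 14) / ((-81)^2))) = 86751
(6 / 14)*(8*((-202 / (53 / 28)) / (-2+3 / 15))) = 32320 / 159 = 203.27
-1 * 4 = -4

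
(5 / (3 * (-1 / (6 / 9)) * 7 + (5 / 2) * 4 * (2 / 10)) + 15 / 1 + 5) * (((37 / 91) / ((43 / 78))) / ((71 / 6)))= 1558440 / 1260889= 1.24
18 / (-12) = -3 / 2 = -1.50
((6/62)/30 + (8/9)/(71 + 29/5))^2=982081/4483641600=0.00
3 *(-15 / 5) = -9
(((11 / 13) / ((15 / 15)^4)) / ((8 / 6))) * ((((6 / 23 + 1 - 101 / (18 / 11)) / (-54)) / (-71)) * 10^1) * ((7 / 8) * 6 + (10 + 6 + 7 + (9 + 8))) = -249183605 / 55025568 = -4.53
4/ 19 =0.21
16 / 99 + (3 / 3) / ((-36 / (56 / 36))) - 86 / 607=-25175 / 1081674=-0.02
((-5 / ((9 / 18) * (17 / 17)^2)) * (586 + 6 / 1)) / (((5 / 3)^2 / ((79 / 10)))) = -420912 / 25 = -16836.48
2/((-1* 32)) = -1/16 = -0.06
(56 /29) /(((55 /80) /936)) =838656 /319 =2629.02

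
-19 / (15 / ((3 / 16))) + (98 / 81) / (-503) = -781957 / 3259440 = -0.24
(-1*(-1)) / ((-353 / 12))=-12 / 353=-0.03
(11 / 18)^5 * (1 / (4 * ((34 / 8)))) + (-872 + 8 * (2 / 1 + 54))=-13619845093 / 32122656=-423.99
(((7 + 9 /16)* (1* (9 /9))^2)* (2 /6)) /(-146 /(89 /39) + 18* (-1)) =-10769 /350208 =-0.03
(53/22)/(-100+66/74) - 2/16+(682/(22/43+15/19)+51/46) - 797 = -2144939312281/7889594504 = -271.87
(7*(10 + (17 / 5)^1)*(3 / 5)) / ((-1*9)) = -469 / 75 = -6.25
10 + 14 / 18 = 97 / 9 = 10.78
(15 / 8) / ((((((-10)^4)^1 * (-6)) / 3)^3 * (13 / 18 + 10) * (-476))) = 27 / 587955200000000000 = 0.00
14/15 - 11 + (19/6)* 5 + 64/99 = 6349/990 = 6.41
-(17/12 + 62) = -761/12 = -63.42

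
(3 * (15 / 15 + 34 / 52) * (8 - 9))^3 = -2146689 / 17576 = -122.14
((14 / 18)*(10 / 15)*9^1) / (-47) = -14 / 141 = -0.10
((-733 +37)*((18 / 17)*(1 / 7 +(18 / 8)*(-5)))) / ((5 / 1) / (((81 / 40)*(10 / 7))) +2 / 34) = 78898212 / 17227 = 4579.92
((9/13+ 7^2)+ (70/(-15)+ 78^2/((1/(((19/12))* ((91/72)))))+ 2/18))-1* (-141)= 11570063/936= 12361.18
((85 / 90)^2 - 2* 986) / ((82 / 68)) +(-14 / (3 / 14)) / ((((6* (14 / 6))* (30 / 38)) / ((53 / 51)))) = -926301463 / 564570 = -1640.72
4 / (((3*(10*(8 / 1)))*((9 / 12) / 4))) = 4 / 45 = 0.09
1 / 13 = 0.08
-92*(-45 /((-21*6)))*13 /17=-2990 /119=-25.13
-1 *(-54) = 54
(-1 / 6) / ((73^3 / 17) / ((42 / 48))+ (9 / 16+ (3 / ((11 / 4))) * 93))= -10472 / 1649617743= -0.00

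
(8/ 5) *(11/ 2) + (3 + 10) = 109/ 5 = 21.80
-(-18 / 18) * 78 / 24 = 3.25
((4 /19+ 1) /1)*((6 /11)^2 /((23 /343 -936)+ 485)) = -142002 /177793165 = -0.00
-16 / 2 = -8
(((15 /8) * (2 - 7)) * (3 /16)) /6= -75 /256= -0.29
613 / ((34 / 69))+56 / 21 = 127163 / 102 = 1246.70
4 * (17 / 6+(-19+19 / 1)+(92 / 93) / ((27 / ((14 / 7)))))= 29194 / 2511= 11.63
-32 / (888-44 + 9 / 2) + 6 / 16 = 4579 / 13576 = 0.34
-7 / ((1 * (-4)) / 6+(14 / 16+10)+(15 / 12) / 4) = -336 / 505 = -0.67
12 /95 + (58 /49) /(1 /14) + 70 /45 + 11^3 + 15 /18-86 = 15131117 /11970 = 1264.09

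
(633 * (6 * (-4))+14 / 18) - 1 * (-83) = -135974 / 9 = -15108.22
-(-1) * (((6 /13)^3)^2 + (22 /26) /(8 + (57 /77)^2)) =26579930903 /244627506929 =0.11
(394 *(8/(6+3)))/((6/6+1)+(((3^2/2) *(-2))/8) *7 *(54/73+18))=-230096/95643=-2.41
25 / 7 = 3.57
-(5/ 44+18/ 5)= -817/ 220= -3.71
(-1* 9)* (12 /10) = -54 /5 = -10.80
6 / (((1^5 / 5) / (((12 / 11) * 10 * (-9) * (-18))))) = 583200 / 11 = 53018.18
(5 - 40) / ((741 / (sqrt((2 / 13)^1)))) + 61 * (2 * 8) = 975.98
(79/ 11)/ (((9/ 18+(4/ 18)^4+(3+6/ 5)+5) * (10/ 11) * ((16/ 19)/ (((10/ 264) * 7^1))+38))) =344682135/ 17430751414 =0.02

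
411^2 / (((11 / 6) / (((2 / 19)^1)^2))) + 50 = 4252654 / 3971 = 1070.93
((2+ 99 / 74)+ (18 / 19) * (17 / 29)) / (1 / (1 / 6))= 158741 / 244644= 0.65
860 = 860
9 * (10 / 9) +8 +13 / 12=229 / 12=19.08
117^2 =13689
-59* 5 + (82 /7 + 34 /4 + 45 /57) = -274.00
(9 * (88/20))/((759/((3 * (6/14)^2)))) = 162/5635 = 0.03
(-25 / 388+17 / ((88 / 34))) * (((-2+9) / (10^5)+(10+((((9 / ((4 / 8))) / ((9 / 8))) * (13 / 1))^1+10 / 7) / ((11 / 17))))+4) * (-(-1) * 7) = 15372.50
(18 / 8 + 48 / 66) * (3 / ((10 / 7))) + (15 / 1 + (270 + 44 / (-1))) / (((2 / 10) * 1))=532951 / 440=1211.25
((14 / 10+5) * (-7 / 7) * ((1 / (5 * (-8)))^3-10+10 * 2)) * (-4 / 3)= 85.33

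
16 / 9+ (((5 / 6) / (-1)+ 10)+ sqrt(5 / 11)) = sqrt(55) / 11+ 197 / 18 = 11.62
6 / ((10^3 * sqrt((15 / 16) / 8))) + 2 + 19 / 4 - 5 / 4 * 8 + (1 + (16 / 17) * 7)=2 * sqrt(30) / 625 + 295 / 68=4.36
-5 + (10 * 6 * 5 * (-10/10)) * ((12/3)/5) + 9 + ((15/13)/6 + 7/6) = -9151/39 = -234.64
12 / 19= 0.63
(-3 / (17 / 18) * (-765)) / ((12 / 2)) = 405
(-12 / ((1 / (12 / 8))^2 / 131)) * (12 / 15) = -14148 / 5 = -2829.60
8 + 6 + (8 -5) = 17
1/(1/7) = 7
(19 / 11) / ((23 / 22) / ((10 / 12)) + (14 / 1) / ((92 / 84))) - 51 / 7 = -890312 / 124299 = -7.16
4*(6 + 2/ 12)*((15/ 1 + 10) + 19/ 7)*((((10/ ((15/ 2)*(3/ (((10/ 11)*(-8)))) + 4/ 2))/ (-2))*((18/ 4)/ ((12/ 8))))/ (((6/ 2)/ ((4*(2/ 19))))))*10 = 36751360/ 2793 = 13158.38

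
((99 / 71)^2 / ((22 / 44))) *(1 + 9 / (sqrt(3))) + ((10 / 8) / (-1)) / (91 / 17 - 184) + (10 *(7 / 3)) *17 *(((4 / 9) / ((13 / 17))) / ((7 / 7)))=254.64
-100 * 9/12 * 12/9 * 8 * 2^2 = -3200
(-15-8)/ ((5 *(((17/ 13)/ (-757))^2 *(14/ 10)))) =-1101058.56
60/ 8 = 15/ 2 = 7.50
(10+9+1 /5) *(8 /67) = 768 /335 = 2.29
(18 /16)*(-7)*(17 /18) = -7.44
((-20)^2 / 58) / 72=25 / 261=0.10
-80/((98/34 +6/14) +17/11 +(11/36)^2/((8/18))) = -15.79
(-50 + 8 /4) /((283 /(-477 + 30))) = 21456 /283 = 75.82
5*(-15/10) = -15/2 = -7.50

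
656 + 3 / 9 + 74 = 2191 / 3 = 730.33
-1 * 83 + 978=895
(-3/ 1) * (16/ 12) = -4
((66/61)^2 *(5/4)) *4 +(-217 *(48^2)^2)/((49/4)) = -2449324223604/26047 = -94034791.86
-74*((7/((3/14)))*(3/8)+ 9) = -3145/2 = -1572.50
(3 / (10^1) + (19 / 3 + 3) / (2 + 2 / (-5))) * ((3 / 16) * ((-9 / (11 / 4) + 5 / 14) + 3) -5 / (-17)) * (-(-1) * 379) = 113172811 / 157080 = 720.48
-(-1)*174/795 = 58/265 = 0.22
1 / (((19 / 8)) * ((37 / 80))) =640 / 703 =0.91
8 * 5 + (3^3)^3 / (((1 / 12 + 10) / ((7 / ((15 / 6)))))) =5505.69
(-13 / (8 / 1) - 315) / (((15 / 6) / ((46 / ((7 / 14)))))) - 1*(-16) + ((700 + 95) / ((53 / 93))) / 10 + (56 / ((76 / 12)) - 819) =-12306.46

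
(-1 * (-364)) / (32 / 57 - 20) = -5187 / 277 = -18.73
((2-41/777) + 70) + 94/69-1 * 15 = 58.31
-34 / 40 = -17 / 20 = -0.85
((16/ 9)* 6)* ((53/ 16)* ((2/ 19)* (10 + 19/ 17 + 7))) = 65296/ 969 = 67.38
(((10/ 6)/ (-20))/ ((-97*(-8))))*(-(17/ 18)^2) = 0.00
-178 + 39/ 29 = -5123/ 29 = -176.66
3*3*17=153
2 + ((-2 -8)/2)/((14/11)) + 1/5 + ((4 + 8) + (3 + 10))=1629/70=23.27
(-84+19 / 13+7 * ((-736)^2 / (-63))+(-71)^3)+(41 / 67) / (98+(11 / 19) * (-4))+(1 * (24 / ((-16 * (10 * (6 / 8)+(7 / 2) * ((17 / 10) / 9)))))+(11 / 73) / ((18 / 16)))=-5462339637627461 / 13062110022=-418182.03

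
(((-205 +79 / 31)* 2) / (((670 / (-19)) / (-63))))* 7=-52586604 / 10385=-5063.71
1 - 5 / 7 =2 / 7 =0.29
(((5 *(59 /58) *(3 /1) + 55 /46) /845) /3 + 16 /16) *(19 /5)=6466916 /1690845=3.82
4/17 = 0.24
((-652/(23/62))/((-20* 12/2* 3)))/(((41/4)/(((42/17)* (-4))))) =-1131872/240465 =-4.71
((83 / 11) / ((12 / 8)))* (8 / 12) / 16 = 83 / 396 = 0.21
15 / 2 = 7.50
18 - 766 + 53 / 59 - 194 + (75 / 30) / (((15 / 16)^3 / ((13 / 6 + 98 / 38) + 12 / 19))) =-2099289367 / 2270025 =-924.79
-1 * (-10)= 10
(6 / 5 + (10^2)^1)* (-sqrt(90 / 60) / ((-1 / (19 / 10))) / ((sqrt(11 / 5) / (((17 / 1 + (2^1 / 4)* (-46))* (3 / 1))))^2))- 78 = -78 + 70794* sqrt(6) / 5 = 34603.84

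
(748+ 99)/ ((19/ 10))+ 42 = 9268/ 19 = 487.79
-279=-279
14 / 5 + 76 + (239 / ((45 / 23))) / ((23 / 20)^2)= 177158 / 1035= 171.17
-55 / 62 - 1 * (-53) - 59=-427 / 62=-6.89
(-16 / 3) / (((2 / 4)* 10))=-16 / 15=-1.07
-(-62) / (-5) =-62 / 5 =-12.40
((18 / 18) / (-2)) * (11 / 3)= -11 / 6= -1.83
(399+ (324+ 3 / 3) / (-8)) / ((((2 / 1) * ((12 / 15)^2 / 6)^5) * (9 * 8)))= 755947265625 / 4194304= 180231.87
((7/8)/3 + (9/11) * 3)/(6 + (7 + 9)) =725/5808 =0.12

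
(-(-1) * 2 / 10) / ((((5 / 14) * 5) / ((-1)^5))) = -14 / 125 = -0.11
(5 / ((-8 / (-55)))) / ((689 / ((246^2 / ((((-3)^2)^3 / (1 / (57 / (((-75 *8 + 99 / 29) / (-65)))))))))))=533187985 / 799519734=0.67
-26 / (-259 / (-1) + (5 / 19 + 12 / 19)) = -247 / 2469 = -0.10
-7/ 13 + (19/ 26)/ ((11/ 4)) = -3/ 11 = -0.27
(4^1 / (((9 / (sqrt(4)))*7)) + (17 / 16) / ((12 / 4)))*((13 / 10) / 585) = 97 / 90720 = 0.00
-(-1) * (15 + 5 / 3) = 16.67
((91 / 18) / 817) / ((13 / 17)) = 119 / 14706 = 0.01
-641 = -641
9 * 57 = 513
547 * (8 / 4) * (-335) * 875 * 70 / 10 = -2244751250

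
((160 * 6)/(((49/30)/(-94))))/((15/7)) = -180480/7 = -25782.86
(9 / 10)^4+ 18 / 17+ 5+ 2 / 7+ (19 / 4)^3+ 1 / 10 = 543937161 / 4760000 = 114.27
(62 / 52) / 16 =0.07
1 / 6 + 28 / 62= 115 / 186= 0.62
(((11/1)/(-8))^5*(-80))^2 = 648435615025/4194304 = 154599.10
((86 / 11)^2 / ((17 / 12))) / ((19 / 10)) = 887520 / 39083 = 22.71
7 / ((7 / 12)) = 12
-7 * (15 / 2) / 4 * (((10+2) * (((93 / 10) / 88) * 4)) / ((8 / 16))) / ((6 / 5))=-9765 / 88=-110.97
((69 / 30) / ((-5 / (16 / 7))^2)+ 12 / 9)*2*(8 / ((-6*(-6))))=133328 / 165375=0.81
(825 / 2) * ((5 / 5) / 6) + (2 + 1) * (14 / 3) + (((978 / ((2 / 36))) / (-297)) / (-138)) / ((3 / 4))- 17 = 604067 / 9108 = 66.32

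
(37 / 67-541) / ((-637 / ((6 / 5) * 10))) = 434520 / 42679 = 10.18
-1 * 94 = -94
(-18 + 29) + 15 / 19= 224 / 19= 11.79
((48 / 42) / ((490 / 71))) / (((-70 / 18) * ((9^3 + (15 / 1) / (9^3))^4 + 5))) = -8912220928956 / 59117547339380417443780525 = -0.00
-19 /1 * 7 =-133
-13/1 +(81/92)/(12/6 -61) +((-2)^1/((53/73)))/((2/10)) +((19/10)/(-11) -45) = -1138615273/15822620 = -71.96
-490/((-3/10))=4900/3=1633.33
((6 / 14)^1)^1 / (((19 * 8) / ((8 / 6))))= 1 / 266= 0.00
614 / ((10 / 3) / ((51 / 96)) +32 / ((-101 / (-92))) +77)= 3162714 / 579091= 5.46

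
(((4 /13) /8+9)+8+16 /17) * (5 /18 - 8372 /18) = -7388061 /884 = -8357.54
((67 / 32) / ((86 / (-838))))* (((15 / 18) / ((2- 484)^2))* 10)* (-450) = 52636875 / 159838912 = 0.33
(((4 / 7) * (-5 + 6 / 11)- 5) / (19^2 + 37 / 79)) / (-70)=6557 / 21988120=0.00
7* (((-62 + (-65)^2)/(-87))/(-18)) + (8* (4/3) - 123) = -146773/1566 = -93.72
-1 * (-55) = 55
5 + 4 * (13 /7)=87 /7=12.43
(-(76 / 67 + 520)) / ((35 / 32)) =-159616 / 335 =-476.47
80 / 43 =1.86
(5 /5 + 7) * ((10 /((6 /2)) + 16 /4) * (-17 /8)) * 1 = -374 /3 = -124.67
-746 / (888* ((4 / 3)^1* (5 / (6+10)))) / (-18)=0.11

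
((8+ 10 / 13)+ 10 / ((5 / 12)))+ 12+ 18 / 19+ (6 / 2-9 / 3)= 11292 / 247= 45.72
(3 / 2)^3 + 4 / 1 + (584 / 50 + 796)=163011 / 200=815.06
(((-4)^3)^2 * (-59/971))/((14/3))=-362496/6797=-53.33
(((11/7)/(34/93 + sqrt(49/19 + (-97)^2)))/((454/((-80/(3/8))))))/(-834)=0.00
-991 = -991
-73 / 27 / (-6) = 0.45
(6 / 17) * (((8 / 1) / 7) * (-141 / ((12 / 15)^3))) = -52875 / 476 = -111.08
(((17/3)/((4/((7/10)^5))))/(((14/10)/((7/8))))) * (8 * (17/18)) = 4857223/4320000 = 1.12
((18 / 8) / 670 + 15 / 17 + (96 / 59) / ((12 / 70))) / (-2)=-27894427 / 5376080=-5.19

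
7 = 7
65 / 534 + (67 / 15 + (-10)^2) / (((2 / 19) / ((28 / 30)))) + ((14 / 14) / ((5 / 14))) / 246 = 1521202043 / 1642050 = 926.40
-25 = -25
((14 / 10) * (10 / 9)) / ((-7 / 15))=-10 / 3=-3.33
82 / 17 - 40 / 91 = 6782 / 1547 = 4.38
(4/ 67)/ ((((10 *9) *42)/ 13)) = 13/ 63315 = 0.00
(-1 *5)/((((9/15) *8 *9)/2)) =-25/108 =-0.23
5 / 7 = 0.71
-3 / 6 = -1 / 2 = -0.50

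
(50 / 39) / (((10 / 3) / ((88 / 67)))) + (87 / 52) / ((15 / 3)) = 14629 / 17420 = 0.84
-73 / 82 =-0.89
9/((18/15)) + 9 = 33/2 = 16.50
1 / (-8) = -1 / 8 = -0.12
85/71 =1.20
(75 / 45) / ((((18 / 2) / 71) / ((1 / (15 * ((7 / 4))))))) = 284 / 567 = 0.50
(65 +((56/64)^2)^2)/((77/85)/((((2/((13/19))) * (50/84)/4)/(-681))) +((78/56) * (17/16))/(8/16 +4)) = -227773987875/4924237595264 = -0.05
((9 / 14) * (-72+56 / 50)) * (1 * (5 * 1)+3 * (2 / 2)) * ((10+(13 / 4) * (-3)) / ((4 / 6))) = -23922 / 175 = -136.70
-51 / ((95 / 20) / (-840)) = 171360 / 19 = 9018.95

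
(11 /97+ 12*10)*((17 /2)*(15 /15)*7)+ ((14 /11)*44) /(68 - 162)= 65158611 /9118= 7146.15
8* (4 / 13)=32 / 13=2.46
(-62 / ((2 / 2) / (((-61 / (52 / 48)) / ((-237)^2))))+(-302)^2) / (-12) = -5549744381 / 730197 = -7600.34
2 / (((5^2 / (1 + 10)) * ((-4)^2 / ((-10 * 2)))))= -11 / 10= -1.10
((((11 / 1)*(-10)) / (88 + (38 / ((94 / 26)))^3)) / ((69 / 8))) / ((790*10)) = -1142053 / 883676654760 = -0.00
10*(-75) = -750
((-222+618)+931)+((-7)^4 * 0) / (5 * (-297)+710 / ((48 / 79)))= 1327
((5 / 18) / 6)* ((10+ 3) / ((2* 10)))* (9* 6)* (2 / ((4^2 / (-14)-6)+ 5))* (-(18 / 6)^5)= 7371 / 20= 368.55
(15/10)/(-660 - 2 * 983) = -3/5252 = -0.00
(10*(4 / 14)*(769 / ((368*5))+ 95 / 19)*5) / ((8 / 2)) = 49845 / 2576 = 19.35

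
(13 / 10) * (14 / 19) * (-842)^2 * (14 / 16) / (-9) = -112902517 / 1710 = -66024.86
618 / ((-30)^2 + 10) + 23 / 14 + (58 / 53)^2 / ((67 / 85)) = 657878339 / 171264730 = 3.84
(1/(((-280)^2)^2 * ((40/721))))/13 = 103/456601600000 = 0.00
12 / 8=3 / 2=1.50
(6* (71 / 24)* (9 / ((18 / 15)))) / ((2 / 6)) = 3195 / 8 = 399.38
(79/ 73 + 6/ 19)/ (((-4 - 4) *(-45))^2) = 1939/ 179755200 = 0.00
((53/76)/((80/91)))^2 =23261329/36966400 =0.63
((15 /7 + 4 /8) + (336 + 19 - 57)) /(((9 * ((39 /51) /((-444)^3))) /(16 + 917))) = -324627940194912 /91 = -3567340002141.89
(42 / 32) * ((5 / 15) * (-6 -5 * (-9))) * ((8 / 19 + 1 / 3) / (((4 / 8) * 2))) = 3913 / 304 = 12.87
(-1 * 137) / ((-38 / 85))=11645 / 38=306.45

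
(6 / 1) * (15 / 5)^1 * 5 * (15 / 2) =675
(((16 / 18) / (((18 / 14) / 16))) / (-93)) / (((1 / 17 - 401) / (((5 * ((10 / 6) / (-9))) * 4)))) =-47600 / 43322283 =-0.00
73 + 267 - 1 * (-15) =355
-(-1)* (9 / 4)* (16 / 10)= 18 / 5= 3.60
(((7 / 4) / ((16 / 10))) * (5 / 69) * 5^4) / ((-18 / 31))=-3390625 / 39744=-85.31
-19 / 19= -1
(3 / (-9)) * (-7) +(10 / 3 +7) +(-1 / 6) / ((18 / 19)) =1349 / 108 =12.49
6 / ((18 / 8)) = 8 / 3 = 2.67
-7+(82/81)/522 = -147946/21141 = -7.00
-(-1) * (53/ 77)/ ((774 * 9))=53/ 536382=0.00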